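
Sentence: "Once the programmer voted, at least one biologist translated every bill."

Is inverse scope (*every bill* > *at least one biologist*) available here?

Yes

The adjunct island is irrelevant here — *every bill* and *at least one biologist* are both in the matrix clause.
Since no island is crossed, the inverse ordering is licensed alongside surface scope.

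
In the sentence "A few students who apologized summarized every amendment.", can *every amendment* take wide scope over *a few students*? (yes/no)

Although the sentence contains a relative clause (*who apologized*), *every amendment* is outside it, in the matrix VP.
With no island boundary between them, the object can take inverse scope over the subject via ordinary QR within the clause.

Yes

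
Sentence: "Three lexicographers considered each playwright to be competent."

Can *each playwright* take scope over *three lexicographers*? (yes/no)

Yes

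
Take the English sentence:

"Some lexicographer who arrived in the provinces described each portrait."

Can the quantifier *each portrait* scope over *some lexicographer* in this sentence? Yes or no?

The relative clause *who arrived in the provinces* modifies *some lexicographer*, but *each portrait* is not inside that relative clause — it is an argument of the matrix verb.
With no island boundary between them, the object can take inverse scope over the subject via ordinary QR within the clause.
Both orderings are possible: *some lexicographer* > *each portrait* and *each portrait* > *some lexicographer*.

Yes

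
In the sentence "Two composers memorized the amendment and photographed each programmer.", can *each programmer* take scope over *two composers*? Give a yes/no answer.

*each programmer* sits inside one conjunct of the coordinate structure (*photographed each programmer*).
The Coordinate Structure Constraint blocks movement (including QR) out of a single conjunct.
The inverse ordering *each programmer* > *two composers* is therefore underivable.

No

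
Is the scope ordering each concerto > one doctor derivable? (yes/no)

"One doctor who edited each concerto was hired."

*each concerto* is embedded in the relative clause *who edited each concerto*.
Relative clauses are scope islands: a quantifier cannot QR out of a relative clause to take scope in the matrix clause.
*each concerto* > *one doctor* would require crossing that boundary, which is illicit.

No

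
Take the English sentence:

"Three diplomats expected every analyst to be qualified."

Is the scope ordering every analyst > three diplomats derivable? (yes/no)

*every analyst* is an ECM subject; ECM complements are not islands, and the embedded quantifier may take matrix scope.
Nothing blocks QR of the lower DP to a position above the higher one, so inverse scope is available.
The sentence is scopally ambiguous between *three diplomats* > *every analyst* and *every analyst* > *three diplomats*.

Yes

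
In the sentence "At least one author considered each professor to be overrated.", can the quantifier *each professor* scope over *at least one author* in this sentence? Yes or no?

Yes

*each professor* is the subject of an ECM infinitive — the infinitival complement of an ECM verb is not a scope island, so *each professor* can raise into the matrix clause.
Nothing blocks QR of the lower DP to a position above the higher one, so inverse scope is available.
The sentence is scopally ambiguous between *at least one author* > *each professor* and *each professor* > *at least one author*.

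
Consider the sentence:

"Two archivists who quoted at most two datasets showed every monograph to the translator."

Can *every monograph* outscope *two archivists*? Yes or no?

Yes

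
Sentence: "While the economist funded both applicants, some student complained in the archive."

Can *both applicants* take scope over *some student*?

No

The target quantifier *both applicants* is part of the adjunct clause *while the economist funded both applicants*.
Adjuncts are opaque for quantifier raising; a quantifier in an adjunct stays inside it.
*both applicants* is confined to the island and cannot take scope over *some student*.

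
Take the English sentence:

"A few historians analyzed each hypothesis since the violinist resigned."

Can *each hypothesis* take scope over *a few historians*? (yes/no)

Although there is an adjunct clause, *each hypothesis* is in the main clause, not inside the adjunct.
With no island boundary between them, the object can take inverse scope over the subject via ordinary QR within the clause.

Yes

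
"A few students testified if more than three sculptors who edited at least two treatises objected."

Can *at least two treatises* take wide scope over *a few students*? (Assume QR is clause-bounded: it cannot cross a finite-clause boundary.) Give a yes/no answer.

No

The DP *at least two treatises* is contained in the relative clause *who edited at least two treatises*, which is itself inside the adjunct *if more than three sculptors who edited at least two treatises objected*.
The quantifier would have to escape first the RC and then the adjunct — two independent island violations.
So *at least two treatises* cannot raise high enough to outscope *a few students*; only the surface ordering *a few students* > *at least two treatises* is available.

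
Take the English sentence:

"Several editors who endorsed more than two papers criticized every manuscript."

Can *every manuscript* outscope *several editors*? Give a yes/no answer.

The relative clause *who endorsed more than two papers* modifies *several editors*, but *every manuscript* is not inside that relative clause — it is an argument of the matrix verb.
QR within a single clause is free, so the lower quantifier may take scope over the higher one.

Yes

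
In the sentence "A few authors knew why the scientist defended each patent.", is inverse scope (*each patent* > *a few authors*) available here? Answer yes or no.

No

*each patent* sits inside the embedded question *why the scientist defended each patent*.
An indirect question is a wh-island; the filled [Spec,CP] blocks QR across the CP edge.
So the wide-scope reading for *each patent* is blocked.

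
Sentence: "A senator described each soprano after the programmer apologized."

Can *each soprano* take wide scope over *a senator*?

Yes

*each soprano* is a matrix argument; the adjunct is an island but the target quantifier is outside it.
Ordinary QR to a clause-peripheral position gives the wide-scope LF for the lower DP.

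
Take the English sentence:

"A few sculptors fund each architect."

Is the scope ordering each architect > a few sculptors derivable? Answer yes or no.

Yes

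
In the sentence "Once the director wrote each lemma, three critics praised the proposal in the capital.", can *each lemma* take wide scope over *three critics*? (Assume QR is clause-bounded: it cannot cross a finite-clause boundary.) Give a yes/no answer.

*each lemma* occurs within the adjunct clause *once the director wrote each lemma*.
Since the clause is an adjunct (not a complement), the Adjunct Condition blocks QR across its edge.
*each lemma* > *three critics* would require crossing that boundary, which is illicit.

No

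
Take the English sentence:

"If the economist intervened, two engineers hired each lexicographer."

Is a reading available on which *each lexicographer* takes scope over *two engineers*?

The adjunct island is irrelevant here — *each lexicographer* and *two engineers* are both in the matrix clause.
QR within a single clause is free, so the lower quantifier may take scope over the higher one.

Yes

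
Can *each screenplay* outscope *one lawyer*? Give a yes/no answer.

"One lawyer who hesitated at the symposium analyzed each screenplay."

Yes

*each screenplay* sits in the matrix clause, not in the relative clause on *one lawyer*.
No island intervenes, so both surface and inverse scope are derivable.
So *each screenplay* > *one lawyer* is among the available readings.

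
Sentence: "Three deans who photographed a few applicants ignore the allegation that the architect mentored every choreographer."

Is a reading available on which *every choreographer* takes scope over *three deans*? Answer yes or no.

No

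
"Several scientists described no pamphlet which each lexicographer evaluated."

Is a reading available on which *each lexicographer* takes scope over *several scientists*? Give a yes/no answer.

No

The target quantifier *each lexicographer* is part of the relative clause *which each lexicographer evaluated* modifying *no pamphlet*.
Relative clauses block scope extraction: QR cannot target a position outside the modified NP.
So *each lexicographer* cannot raise high enough to outscope *several scientists*; only the surface ordering *several scientists* > *each lexicographer* is available.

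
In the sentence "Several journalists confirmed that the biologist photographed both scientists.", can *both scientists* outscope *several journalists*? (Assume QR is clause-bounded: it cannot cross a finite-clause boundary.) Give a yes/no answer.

No

*both scientists* sits inside the finite complement clause *that the biologist photographed both scientists*.
Under clause-bounded QR, a quantifier in an embedded finite clause cannot raise into the matrix clause.
*both scientists* > *several journalists* would require crossing that boundary, which is illicit.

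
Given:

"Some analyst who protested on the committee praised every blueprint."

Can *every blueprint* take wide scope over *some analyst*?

Although the sentence contains a relative clause (*who protested on the committee*), *every blueprint* is outside it, in the matrix VP.
Ordinary QR to a clause-peripheral position gives the wide-scope LF for the lower DP.

Yes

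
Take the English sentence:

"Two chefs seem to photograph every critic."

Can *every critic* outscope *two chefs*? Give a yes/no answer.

Yes

*every critic* is the object of the infinitival complement of a raising predicate; raising infinitives are transparent for QR, so the two DPs are in effect clausemates.
Ordinary QR to a clause-peripheral position gives the wide-scope LF for the lower DP.
The sentence is scopally ambiguous between *two chefs* > *every critic* and *every critic* > *two chefs*.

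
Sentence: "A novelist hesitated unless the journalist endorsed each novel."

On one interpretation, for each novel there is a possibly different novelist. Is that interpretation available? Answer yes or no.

That reading corresponds to *each novel* > *a novelist*.
The target quantifier *each novel* is part of the adjunct clause *unless the journalist endorsed each novel*.
Adjuncts are opaque for quantifier raising; a quantifier in an adjunct stays inside it.
Hence only narrow scope for *each novel* (under *a novelist*) survives.

No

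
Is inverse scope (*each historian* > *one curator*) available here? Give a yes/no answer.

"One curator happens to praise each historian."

Yes

*each historian* is inside a raising infinitive, which is transparent to QR (no CP barrier), so it behaves as a matrix argument.
No island intervenes, so both surface and inverse scope are derivable.
So *each historian* > *one curator* is among the available readings.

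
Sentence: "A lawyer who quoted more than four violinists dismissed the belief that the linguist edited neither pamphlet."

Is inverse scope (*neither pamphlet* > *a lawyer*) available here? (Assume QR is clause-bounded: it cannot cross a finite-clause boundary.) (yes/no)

No

The DP *neither pamphlet* is contained in the complex NP *the belief that the linguist edited neither pamphlet*.
The complex NP is opaque for QR — the quantifier is frozen inside the noun's complement.
*neither pamphlet* is confined to the island and cannot take scope over *a lawyer*.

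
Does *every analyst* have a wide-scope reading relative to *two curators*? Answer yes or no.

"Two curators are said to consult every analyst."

Infinitival complements of raising predicates do not block QR; *every analyst* and *two curators* are effectively clausemates.
With no island boundary between them, the object can take inverse scope over the subject via ordinary QR within the clause.
Both orderings are possible: *two curators* > *every analyst* and *every analyst* > *two curators*.

Yes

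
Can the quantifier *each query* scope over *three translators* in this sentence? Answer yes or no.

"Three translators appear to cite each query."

Yes

Infinitival complements of raising predicates do not block QR; *each query* and *three translators* are effectively clausemates.
Since no island is crossed, the inverse ordering is licensed alongside surface scope.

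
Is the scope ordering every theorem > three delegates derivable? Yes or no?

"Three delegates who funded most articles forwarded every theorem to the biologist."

*every theorem* is a matrix argument; only *three delegates* is modified by the relative clause *who funded most articles*, so the RC island is irrelevant to the target quantifier.
With no island boundary between them, the object can take inverse scope over the subject via ordinary QR within the clause.

Yes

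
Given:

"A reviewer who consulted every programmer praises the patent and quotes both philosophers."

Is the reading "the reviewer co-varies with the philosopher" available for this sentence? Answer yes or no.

No

The paraphrase describes the scope ordering *both philosophers* > *a reviewer*.
The DP *both philosophers* is contained in one conjunct of the coordinate structure (*quotes both philosophers*).
Asymmetric QR out of one conjunct violates the Coordinate Structure Constraint.
So the wide-scope reading for *both philosophers* is blocked.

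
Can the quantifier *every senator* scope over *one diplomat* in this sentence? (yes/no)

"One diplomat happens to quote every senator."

Raising constructions are monoclausal for scope purposes; *every senator* is not separated from *one diplomat* by any island.
No island intervenes, so both surface and inverse scope are derivable.
So *every senator* > *one diplomat* is among the available readings.

Yes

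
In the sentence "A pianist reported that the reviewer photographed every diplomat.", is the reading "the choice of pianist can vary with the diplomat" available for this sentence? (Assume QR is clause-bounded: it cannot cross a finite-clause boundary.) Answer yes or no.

No

The paraphrase describes the scope ordering *every diplomat* > *a pianist*.
Structurally, *every diplomat* is inside the finite complement clause *that the reviewer photographed every diplomat*.
Finite CP is the ceiling for QR here, by assumption.
*every diplomat* is confined to the island and cannot take scope over *a pianist*.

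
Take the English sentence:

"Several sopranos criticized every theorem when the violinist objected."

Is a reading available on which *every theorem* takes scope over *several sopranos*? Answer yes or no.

*every theorem* is a matrix argument; the adjunct is an island but the target quantifier is outside it.
Since no island is crossed, the inverse ordering is licensed alongside surface scope.

Yes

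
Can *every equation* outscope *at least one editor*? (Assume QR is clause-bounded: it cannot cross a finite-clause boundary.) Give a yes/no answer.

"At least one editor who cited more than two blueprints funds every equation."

Yes

*every equation* is a matrix argument; only *at least one editor* is modified by the relative clause *who cited more than two blueprints*, so the RC island is irrelevant to the target quantifier.
QR within a single clause is free, so the lower quantifier may take scope over the higher one.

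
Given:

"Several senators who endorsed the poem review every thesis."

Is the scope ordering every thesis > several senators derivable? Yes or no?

*every thesis* sits in the matrix clause, not in the relative clause on *several senators*.
Clause-internal QR can adjoin the lower DP above the subject, yielding the inverse reading.

Yes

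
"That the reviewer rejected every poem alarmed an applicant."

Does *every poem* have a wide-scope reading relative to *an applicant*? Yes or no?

No

*every poem* sits inside the sentential subject *that the reviewer rejected every poem*.
Sentential subjects are islands: a quantifier inside the subject clause cannot raise over the matrix predicate.
The ordering *every poem* > *an applicant* is therefore underivable.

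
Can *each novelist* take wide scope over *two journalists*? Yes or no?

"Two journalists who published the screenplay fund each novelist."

Yes

*each novelist* is a matrix argument; only *two journalists* is modified by the relative clause *who published the screenplay*, so the RC island is irrelevant to the target quantifier.
Ordinary QR to a clause-peripheral position gives the wide-scope LF for the lower DP.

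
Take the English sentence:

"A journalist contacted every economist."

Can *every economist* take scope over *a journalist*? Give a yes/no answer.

*every economist* is the matrix object and *a journalist* the matrix subject; the two are clausemates.
Since no island is crossed, the inverse ordering is licensed alongside surface scope.
The sentence is scopally ambiguous between *a journalist* > *every economist* and *every economist* > *a journalist*.

Yes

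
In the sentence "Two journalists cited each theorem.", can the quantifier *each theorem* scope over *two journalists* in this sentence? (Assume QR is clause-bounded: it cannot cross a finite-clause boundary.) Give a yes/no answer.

*each theorem* and *two journalists* are in the same minimal clause.
With no island boundary between them, the object can take inverse scope over the subject via ordinary QR within the clause.
So *each theorem* > *two journalists* is among the available readings.

Yes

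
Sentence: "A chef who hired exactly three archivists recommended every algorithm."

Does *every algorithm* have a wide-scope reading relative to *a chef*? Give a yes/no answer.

Although the sentence contains a relative clause (*who hired exactly three archivists*), *every algorithm* is outside it, in the matrix VP.
QR within a single clause is free, so the lower quantifier may take scope over the higher one.
The sentence is scopally ambiguous between *a chef* > *every algorithm* and *every algorithm* > *a chef*.

Yes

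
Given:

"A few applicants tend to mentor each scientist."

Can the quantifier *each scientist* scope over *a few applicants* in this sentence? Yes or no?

*each scientist* is inside a raising infinitive, which is transparent to QR (no CP barrier), so it behaves as a matrix argument.
No island intervenes, so both surface and inverse scope are derivable.
So *each scientist* > *a few applicants* is among the available readings.

Yes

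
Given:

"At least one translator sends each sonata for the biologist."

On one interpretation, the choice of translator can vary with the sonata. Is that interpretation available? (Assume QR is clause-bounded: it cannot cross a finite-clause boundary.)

Yes

The described interpretation is the *each sonata* > *at least one translator* scoping.
Both DPs are arguments of the same predicate; there is no clause or island boundary between them.
No island intervenes, so both surface and inverse scope are derivable.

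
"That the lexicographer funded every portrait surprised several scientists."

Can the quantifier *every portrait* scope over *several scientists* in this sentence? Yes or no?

Structurally, *every portrait* is inside the sentential subject *that the lexicographer funded every portrait*.
The Sentential Subject Constraint rules out raising the quantifier out of the that-clause subject.
So the wide-scope reading for *every portrait* is blocked.

No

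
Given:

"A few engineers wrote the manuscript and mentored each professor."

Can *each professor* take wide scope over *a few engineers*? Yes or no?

No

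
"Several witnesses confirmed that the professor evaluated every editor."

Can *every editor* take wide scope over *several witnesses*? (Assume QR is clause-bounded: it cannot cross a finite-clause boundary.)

No

*every editor* is embedded in the finite complement clause *that the professor evaluated every editor*.
Finite CP is the ceiling for QR here, by assumption.
There is no licit LF on which *every editor* c-commands *several witnesses*.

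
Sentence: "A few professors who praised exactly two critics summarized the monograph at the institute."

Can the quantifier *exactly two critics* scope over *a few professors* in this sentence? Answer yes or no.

*exactly two critics* is embedded in the relative clause *who praised exactly two critics*.
Quantifiers inside a relative clause are trapped there; the RC boundary blocks QR.
So *exactly two critics* cannot raise high enough to outscope *a few professors*; only the surface ordering *a few professors* > *exactly two critics* is available.

No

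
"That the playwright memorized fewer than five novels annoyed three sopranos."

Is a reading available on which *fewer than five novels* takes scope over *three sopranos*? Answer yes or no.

No

*fewer than five novels* occurs within the sentential subject *that the playwright memorized fewer than five novels*.
Clausal subjects are scope islands; QR from inside the subject into the matrix is barred.
The ordering *fewer than five novels* > *three sopranos* is therefore underivable.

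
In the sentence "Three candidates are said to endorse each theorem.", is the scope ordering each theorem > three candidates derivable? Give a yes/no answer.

Yes

Infinitival complements of raising predicates do not block QR; *each theorem* and *three candidates* are effectively clausemates.
Clause-internal QR can adjoin the lower DP above the subject, yielding the inverse reading.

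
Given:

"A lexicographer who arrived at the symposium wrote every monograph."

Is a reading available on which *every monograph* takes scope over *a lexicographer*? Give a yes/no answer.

Although the sentence contains a relative clause (*who arrived at the symposium*), *every monograph* is outside it, in the matrix VP.
Since no island is crossed, the inverse ordering is licensed alongside surface scope.
Both orderings are possible: *a lexicographer* > *every monograph* and *every monograph* > *a lexicographer*.

Yes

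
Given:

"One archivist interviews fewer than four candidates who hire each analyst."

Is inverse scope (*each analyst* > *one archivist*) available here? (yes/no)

No

*each analyst* is embedded in the relative clause *who hire each analyst* modifying *fewer than four candidates*.
A relative clause is a scope island — quantifier raising cannot cross its boundary.
*each analyst* > *one archivist* would require crossing that boundary, which is illicit.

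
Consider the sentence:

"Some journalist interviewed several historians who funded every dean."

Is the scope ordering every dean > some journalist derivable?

No

The target quantifier *every dean* is part of the relative clause *who funded every dean* modifying *several historians*.
Relative clauses block scope extraction: QR cannot target a position outside the modified NP.
*every dean* > *some journalist* would require crossing that boundary, which is illicit.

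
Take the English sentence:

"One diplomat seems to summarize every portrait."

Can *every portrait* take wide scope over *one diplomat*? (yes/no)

Raising constructions are monoclausal for scope purposes; *every portrait* is not separated from *one diplomat* by any island.
No island intervenes, so both surface and inverse scope are derivable.
So *every portrait* > *one diplomat* is among the available readings.

Yes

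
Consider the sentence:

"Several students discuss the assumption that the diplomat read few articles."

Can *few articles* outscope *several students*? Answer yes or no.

No

The target quantifier *few articles* is part of the complex NP *the assumption that the diplomat read few articles*.
The Complex NP Constraint bars QR out of the complement clause of a noun.
The inverse ordering *few articles* > *several students* is therefore underivable.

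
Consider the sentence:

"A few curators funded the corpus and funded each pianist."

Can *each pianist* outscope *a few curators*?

*each pianist* occurs within one conjunct of the coordinate structure (*funded each pianist*).
QR out of a conjunct would have to apply non-ATB, which the CSC forbids.
The inverse ordering *each pianist* > *a few curators* is therefore underivable.

No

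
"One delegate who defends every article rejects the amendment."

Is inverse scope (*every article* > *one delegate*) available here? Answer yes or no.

No

The DP *every article* is contained in the relative clause *who defends every article*.
The relative clause forms an island for QR, so the quantifier is confined to the head noun's restrictor.
So the wide-scope reading for *every article* is blocked.
(Only the surface reading survives: one fixed delegate with respect to all the relevant articles.)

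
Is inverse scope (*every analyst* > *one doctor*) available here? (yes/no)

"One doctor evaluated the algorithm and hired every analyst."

No

The DP *every analyst* is contained in one conjunct of the coordinate structure (*hired every analyst*).
Asymmetric QR out of one conjunct violates the Coordinate Structure Constraint.
So *every analyst* cannot raise to a position above *one doctor*.
(Only the surface reading survives: one fixed doctor with respect to all the relevant analysts.)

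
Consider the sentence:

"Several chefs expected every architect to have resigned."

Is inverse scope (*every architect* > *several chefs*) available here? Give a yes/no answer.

Yes

The ECM infinitive is scope-transparent — *every architect* is free to raise above *several chefs*.
QR within a single clause is free, so the lower quantifier may take scope over the higher one.
So *every architect* > *several chefs* is among the available readings.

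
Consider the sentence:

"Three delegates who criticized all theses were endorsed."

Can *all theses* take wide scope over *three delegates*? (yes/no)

No

The target quantifier *all theses* is part of the relative clause *who criticized all theses*.
A relative clause is a scope island — quantifier raising cannot cross its boundary.
*all theses* > *three delegates* would require crossing that boundary, which is illicit.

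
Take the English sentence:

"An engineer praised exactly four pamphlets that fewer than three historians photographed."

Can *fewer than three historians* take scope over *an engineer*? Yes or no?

No

The target quantifier *fewer than three historians* is part of the relative clause *that fewer than three historians photographed* modifying *exactly four pamphlets*.
Relative clauses block scope extraction: QR cannot target a position outside the modified NP.
So the wide-scope reading for *fewer than three historians* is blocked.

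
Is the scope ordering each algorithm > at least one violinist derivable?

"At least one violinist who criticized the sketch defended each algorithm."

Yes

*each algorithm* is a matrix argument; only *at least one violinist* is modified by the relative clause *who criticized the sketch*, so the RC island is irrelevant to the target quantifier.
QR within a single clause is free, so the lower quantifier may take scope over the higher one.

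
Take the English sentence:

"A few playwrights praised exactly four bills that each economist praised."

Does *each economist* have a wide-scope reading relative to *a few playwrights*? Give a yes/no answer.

*each economist* occurs within the relative clause *that each economist praised* modifying *exactly four bills*.
Relative clauses are scope islands: a quantifier cannot QR out of a relative clause to take scope in the matrix clause.
So *each economist* cannot raise high enough to outscope *a few playwrights*; only the surface ordering *a few playwrights* > *each economist* is available.

No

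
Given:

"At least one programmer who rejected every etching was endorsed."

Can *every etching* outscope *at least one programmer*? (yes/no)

No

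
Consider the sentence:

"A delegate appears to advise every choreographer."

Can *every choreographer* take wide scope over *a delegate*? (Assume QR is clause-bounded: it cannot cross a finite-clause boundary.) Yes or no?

Infinitival complements of raising predicates do not block QR; *every choreographer* and *a delegate* are effectively clausemates.
Ordinary QR to a clause-peripheral position gives the wide-scope LF for the lower DP.

Yes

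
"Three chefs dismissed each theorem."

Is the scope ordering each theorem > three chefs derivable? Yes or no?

Yes

*each theorem* and *three chefs* are in the same minimal clause.
With no island boundary between them, the object can take inverse scope over the subject via ordinary QR within the clause.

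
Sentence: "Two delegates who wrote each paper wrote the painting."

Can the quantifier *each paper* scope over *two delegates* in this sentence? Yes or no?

No

The DP *each paper* is contained in the relative clause *who wrote each paper*.
Relative clauses are scope islands: a quantifier cannot QR out of a relative clause to take scope in the matrix clause.
Hence only narrow scope for *each paper* (under *two delegates*) survives.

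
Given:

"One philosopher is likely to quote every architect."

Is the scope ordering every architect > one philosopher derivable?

Yes

Infinitival complements of raising predicates do not block QR; *every architect* and *one philosopher* are effectively clausemates.
Nothing blocks QR of the lower DP to a position above the higher one, so inverse scope is available.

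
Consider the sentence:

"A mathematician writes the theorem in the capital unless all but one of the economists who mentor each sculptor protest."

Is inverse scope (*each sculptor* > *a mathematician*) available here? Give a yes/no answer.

No

The DP *each sculptor* is contained in the relative clause *who mentor each sculptor*, which is itself inside the adjunct *unless all but one of the economists who mentor each sculptor protest*.
Both the relative clause and the enclosing adjunct are scope islands; QR cannot cross either.
Hence only narrow scope for *each sculptor* (under *a mathematician*) survives.
(Only the surface reading survives: one fixed mathematician with respect to all the relevant sculptors.)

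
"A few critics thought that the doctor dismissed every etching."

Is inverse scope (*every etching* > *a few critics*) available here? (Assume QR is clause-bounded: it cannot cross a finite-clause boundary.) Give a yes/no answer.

The DP *every etching* is contained in the finite complement clause *that the doctor dismissed every etching*.
QR is clause-bounded, so the finite complement is a scope island for the embedded quantifier.
So *every etching* cannot raise high enough to outscope *a few critics*; only the surface ordering *a few critics* > *every etching* is available.

No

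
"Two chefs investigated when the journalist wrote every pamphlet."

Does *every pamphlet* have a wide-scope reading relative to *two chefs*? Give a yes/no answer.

No

Structurally, *every pamphlet* is inside the embedded question *when the journalist wrote every pamphlet*.
Embedded questions are wh-islands: a quantifier inside an indirect question cannot QR into the matrix clause.
*every pamphlet* > *two chefs* would require crossing that boundary, which is illicit.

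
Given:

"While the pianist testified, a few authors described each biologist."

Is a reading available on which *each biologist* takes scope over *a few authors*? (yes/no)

Yes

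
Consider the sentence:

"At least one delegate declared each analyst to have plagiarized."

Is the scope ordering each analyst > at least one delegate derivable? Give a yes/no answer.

Yes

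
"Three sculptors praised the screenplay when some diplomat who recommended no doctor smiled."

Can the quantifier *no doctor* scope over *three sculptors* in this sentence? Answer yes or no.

*no doctor* occurs within the relative clause *who recommended no doctor*, which is itself inside the adjunct *when some diplomat who recommended no doctor smiled*.
Nested islands: the RC island is itself inside an adjunct island, so wide scope is doubly excluded.
So *no doctor* cannot raise high enough to outscope *three sculptors*; only the surface ordering *three sculptors* > *no doctor* is available.

No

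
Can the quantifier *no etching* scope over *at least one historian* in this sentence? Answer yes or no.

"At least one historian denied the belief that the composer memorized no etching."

No

*no etching* is embedded in the complex NP *the belief that the composer memorized no etching*.
Noun-complement clauses are scope islands (the Complex NP Constraint): a quantifier inside one cannot scope into the matrix.
*no etching* > *at least one historian* would require crossing that boundary, which is illicit.
(Only the surface reading survives: one fixed historian with respect to all the relevant etchings.)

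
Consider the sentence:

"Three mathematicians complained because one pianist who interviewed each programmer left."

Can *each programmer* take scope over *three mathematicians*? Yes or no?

The target quantifier *each programmer* is part of the relative clause *who interviewed each programmer*, which is itself inside the adjunct *because one pianist who interviewed each programmer left*.
Even if one barrier were somehow void, the other would still block QR.
Hence only narrow scope for *each programmer* (under *three mathematicians*) survives.

No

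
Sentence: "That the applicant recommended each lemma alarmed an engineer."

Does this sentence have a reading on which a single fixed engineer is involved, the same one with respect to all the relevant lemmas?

That reading corresponds to *an engineer* > *each lemma*.
Nothing needs to raise out of an island for *an engineer* > *each lemma*: *an engineer* takes scope from its matrix position over the clause containing *each lemma*.

Yes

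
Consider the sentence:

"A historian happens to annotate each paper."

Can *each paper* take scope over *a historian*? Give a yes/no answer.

Yes

*each paper* is inside a raising infinitive, which is transparent to QR (no CP barrier), so it behaves as a matrix argument.
Nothing blocks QR of the lower DP to a position above the higher one, so inverse scope is available.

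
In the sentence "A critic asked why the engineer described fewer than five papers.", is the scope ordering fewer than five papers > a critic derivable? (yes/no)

No

*fewer than five papers* is embedded in the embedded question *why the engineer described fewer than five papers*.
The wh-island constraint blocks QR out of an embedded interrogative.
So *fewer than five papers* cannot raise to a position above *a critic*.
(Only the surface reading survives: one fixed critic with respect to all the relevant papers.)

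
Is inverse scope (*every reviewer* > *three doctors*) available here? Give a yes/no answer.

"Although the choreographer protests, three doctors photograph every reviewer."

Yes

Neither queried DP is inside the adjunct, so the adjunct-island constraint does not apply.
QR within a single clause is free, so the lower quantifier may take scope over the higher one.
Both orderings are possible: *three doctors* > *every reviewer* and *every reviewer* > *three doctors*.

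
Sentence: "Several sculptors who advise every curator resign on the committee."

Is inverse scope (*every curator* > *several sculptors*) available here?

No

The DP *every curator* is contained in the relative clause *who advise every curator*.
Quantifiers inside a relative clause are trapped there; the RC boundary blocks QR.
So *every curator* cannot raise high enough to outscope *several sculptors*; only the surface ordering *several sculptors* > *every curator* is available.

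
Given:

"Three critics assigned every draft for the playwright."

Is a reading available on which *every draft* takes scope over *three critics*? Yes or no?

Yes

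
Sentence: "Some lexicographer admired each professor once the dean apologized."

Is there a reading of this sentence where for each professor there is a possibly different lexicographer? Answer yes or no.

The described interpretation is the *each professor* > *some lexicographer* scoping.
The adjunct clause does not contain *each professor*, which is the matrix object.
QR within a single clause is free, so the lower quantifier may take scope over the higher one.
The sentence is scopally ambiguous between *some lexicographer* > *each professor* and *each professor* > *some lexicographer*.

Yes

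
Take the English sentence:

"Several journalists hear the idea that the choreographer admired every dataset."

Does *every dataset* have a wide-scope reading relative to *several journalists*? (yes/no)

*every dataset* occurs within the complex NP *the idea that the choreographer admired every dataset*.
The complex NP is opaque for QR — the quantifier is frozen inside the noun's complement.
The inverse ordering *every dataset* > *several journalists* is therefore underivable.

No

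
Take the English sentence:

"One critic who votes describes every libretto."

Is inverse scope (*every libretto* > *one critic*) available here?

The relative clause *who votes* modifies *one critic*, but *every libretto* is not inside that relative clause — it is an argument of the matrix verb.
QR within a single clause is free, so the lower quantifier may take scope over the higher one.
So *every libretto* > *one critic* is among the available readings.

Yes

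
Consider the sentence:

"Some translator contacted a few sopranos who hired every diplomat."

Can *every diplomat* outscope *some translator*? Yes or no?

No

Structurally, *every diplomat* is inside the relative clause *who hired every diplomat* modifying *a few sopranos*.
Relative clauses block scope extraction: QR cannot target a position outside the modified NP.
The inverse ordering *every diplomat* > *some translator* is therefore underivable.
(Only the surface reading survives: one fixed translator with respect to all the relevant diplomats.)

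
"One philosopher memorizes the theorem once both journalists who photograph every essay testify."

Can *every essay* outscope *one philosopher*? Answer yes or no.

No

Structurally, *every essay* is inside the relative clause *who photograph every essay*, which is itself inside the adjunct *once both journalists who photograph every essay testify*.
Both the relative clause and the enclosing adjunct are scope islands; QR cannot cross either.
*every essay* is confined to the island and cannot take scope over *one philosopher*.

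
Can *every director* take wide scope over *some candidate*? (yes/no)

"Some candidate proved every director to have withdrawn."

*every director* is the subject of an ECM infinitive — the infinitival complement of an ECM verb is not a scope island, so *every director* can raise into the matrix clause.
Ordinary QR to a clause-peripheral position gives the wide-scope LF for the lower DP.

Yes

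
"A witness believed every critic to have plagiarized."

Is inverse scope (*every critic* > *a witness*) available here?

Yes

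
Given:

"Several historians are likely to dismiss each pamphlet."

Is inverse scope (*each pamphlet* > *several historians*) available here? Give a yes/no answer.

The matrix predicate is a raising verb, whose infinitival complement is not a scope island — *each pamphlet* can QR into the matrix clause.
Since no island is crossed, the inverse ordering is licensed alongside surface scope.

Yes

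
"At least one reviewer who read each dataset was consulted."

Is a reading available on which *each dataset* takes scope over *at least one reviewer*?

No

*each dataset* sits inside the relative clause *who read each dataset*.
QR out of a relative clause is ruled out by the relative-clause island constraint.
So *each dataset* cannot raise to a position above *at least one reviewer*.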